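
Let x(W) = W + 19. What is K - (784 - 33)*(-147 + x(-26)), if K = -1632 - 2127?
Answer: 111895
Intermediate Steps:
x(W) = 19 + W
K = -3759
K - (784 - 33)*(-147 + x(-26)) = -3759 - (784 - 33)*(-147 + (19 - 26)) = -3759 - 751*(-147 - 7) = -3759 - 751*(-154) = -3759 - 1*(-115654) = -3759 + 115654 = 111895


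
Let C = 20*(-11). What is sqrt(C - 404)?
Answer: 4*I*sqrt(39) ≈ 24.98*I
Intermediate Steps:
C = -220
sqrt(C - 404) = sqrt(-220 - 404) = sqrt(-624) = 4*I*sqrt(39)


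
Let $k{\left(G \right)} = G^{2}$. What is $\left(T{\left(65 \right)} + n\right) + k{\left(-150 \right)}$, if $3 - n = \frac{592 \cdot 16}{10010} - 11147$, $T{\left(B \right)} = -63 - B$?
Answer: $\frac{167772874}{5005} \approx 33521.0$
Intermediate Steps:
$n = \frac{55801014}{5005}$ ($n = 3 - \left(\frac{592 \cdot 16}{10010} - 11147\right) = 3 - \left(9472 \cdot \frac{1}{10010} - 11147\right) = 3 - \left(\frac{4736}{5005} - 11147\right) = 3 - - \frac{55785999}{5005} = 3 + \frac{55785999}{5005} = \frac{55801014}{5005} \approx 11149.0$)
$\left(T{\left(65 \right)} + n\right) + k{\left(-150 \right)} = \left(\left(-63 - 65\right) + \frac{55801014}{5005}\right) + \left(-150\right)^{2} = \left(\left(-63 - 65\right) + \frac{55801014}{5005}\right) + 22500 = \left(-128 + \frac{55801014}{5005}\right) + 22500 = \frac{55160374}{5005} + 22500 = \frac{167772874}{5005}$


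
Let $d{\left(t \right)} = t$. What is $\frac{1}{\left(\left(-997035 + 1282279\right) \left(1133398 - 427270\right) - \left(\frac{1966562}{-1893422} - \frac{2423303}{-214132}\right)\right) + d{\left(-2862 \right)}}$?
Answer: $\frac{202721119852}{40831839091977860409899} \approx 4.9648 \cdot 10^{-12}$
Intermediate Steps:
$\frac{1}{\left(\left(-997035 + 1282279\right) \left(1133398 - 427270\right) - \left(\frac{1966562}{-1893422} - \frac{2423303}{-214132}\right)\right) + d{\left(-2862 \right)}} = \frac{1}{\left(\left(-997035 + 1282279\right) \left(1133398 - 427270\right) - \left(\frac{1966562}{-1893422} - \frac{2423303}{-214132}\right)\right) - 2862} = \frac{1}{\left(285244 \cdot 706128 - \left(1966562 \left(- \frac{1}{1893422}\right) - - \frac{2423303}{214132}\right)\right) - 2862} = \frac{1}{\left(201418775232 - \left(- \frac{983281}{946711} + \frac{2423303}{214132}\right)\right) - 2862} = \frac{1}{\left(201418775232 - \frac{2083615679341}{202721119852}\right) - 2862} = \frac{1}{\frac{40831839672165705426323}{202721119852} - 2862} = \frac{1}{\frac{40831839091977860409899}{202721119852}} = \frac{202721119852}{40831839091977860409899}$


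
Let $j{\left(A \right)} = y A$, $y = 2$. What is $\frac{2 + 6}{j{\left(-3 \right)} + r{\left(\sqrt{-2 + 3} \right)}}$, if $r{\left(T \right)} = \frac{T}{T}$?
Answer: $- \frac{8}{5} \approx -1.6$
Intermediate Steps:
$r{\left(T \right)} = 1$
$j{\left(A \right)} = 2 A$
$\frac{2 + 6}{j{\left(-3 \right)} + r{\left(\sqrt{-2 + 3} \right)}} = \frac{2 + 6}{2 \left(-3\right) + 1} = \frac{8}{-6 + 1} = \frac{8}{-5} = 8 \left(- \frac{1}{5}\right) = - \frac{8}{5}$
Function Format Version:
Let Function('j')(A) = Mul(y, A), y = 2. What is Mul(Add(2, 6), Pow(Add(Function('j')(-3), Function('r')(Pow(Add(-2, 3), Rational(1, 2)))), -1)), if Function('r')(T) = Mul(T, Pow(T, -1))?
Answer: Rational(-8, 5) ≈ -1.6000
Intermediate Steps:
Function('r')(T) = 1
Function('j')(A) = Mul(2, A)
Mul(Add(2, 6), Pow(Add(Function('j')(-3), Function('r')(Pow(Add(-2, 3), Rational(1, 2)))), -1)) = Mul(Add(2, 6), Pow(Add(Mul(2, -3), 1), -1)) = Mul(8, Pow(Add(-6, 1), -1)) = Mul(8, Pow(-5, -1)) = Mul(8, Rational(-1, 5)) = Rational(-8, 5)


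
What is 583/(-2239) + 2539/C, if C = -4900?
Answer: -8541521/10971100 ≈ -0.77855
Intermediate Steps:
583/(-2239) + 2539/C = 583/(-2239) + 2539/(-4900) = 583*(-1/2239) + 2539*(-1/4900) = -583/2239 - 2539/4900 = -8541521/10971100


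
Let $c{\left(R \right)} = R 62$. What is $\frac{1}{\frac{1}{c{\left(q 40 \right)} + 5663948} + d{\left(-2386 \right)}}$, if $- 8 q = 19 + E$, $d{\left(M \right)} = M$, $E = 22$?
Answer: $- \frac{5651238}{13483853867} \approx -0.00041911$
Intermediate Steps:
$q = - \frac{41}{8}$ ($q = - \frac{19 + 22}{8} = \left(- \frac{1}{8}\right) 41 = - \frac{41}{8} \approx -5.125$)
$c{\left(R \right)} = 62 R$
$\frac{1}{\frac{1}{c{\left(q 40 \right)} + 5663948} + d{\left(-2386 \right)}} = \frac{1}{\frac{1}{62 \left(\left(- \frac{41}{8}\right) 40\right) + 5663948} - 2386} = \frac{1}{\frac{1}{62 \left(-205\right) + 5663948} - 2386} = \frac{1}{\frac{1}{-12710 + 5663948} - 2386} = \frac{1}{\frac{1}{5651238} - 2386} = \frac{1}{- \frac{13483853867}{5651238}} = - \frac{5651238}{13483853867}$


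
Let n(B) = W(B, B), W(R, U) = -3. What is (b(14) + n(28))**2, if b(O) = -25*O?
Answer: 124609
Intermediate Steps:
n(B) = -3
(b(14) + n(28))**2 = (-25*14 - 3)**2 = (-350 - 3)**2 = (-353)**2 = 124609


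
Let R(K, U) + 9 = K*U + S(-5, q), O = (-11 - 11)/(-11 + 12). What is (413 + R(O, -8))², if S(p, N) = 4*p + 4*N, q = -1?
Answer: 309136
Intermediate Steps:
S(p, N) = 4*N + 4*p
O = -22 (O = -22/1 = -22*1 = -22)
R(K, U) = -33 + K*U (R(K, U) = -9 + (K*U + (4*(-1) + 4*(-5))) = -9 + (K*U + (-4 - 20)) = -9 + (K*U - 24) = -9 + (-24 + K*U) = -33 + K*U)
(413 + R(O, -8))² = (413 + (-33 - 22*(-8)))² = (413 + (-33 + 176))² = (413 + 143)² = 556² = 309136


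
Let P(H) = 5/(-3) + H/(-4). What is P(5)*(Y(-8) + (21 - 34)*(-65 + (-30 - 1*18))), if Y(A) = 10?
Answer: -17255/4 ≈ -4313.8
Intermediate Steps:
P(H) = -5/3 - H/4 (P(H) = 5*(-⅓) + H*(-¼) = -5/3 - H/4)
P(5)*(Y(-8) + (21 - 34)*(-65 + (-30 - 1*18))) = (-5/3 - ¼*5)*(10 + (21 - 34)*(-65 + (-30 - 1*18))) = (-5/3 - 5/4)*(10 - 13*(-65 + (-30 - 18))) = -35*(10 - 13*(-65 - 48))/12 = -35*(10 - 13*(-113))/12 = -35*(10 + 1469)/12 = -35/12*1479 = -17255/4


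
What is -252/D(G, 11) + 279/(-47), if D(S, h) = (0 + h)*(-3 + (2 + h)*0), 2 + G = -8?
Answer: 879/517 ≈ 1.7002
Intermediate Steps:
G = -10 (G = -2 - 8 = -10)
D(S, h) = -3*h (D(S, h) = h*(-3 + 0) = h*(-3) = -3*h)
-252/D(G, 11) + 279/(-47) = -252/((-3*11)) + 279/(-47) = -252/(-33) + 279*(-1/47) = -252*(-1/33) - 279/47 = 84/11 - 279/47 = 879/517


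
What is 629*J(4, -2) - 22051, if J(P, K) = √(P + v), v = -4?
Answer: -22051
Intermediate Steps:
J(P, K) = √(-4 + P) (J(P, K) = √(P - 4) = √(-4 + P))
629*J(4, -2) - 22051 = 629*√(-4 + 4) - 22051 = 629*√0 - 22051 = 629*0 - 22051 = 0 - 22051 = -22051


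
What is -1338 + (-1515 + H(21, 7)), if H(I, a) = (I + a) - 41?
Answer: -2866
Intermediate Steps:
H(I, a) = -41 + I + a
-1338 + (-1515 + H(21, 7)) = -1338 + (-1515 + (-41 + 21 + 7)) = -1338 + (-1515 - 13) = -1338 - 1528 = -2866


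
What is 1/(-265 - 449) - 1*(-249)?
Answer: 177785/714 ≈ 249.00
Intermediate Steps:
1/(-265 - 449) - 1*(-249) = 1/(-714) + 249 = -1/714 + 249 = 177785/714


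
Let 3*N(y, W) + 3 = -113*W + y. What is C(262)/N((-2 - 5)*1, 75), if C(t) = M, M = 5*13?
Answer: -39/1697 ≈ -0.022982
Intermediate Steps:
M = 65
C(t) = 65
N(y, W) = -1 - 113*W/3 + y/3 (N(y, W) = -1 + (-113*W + y)/3 = -1 + (y - 113*W)/3 = -1 + (-113*W/3 + y/3) = -1 - 113*W/3 + y/3)
C(262)/N((-2 - 5)*1, 75) = 65/(-1 - 113/3*75 + ((-2 - 5)*1)/3) = 65/(-1 - 2825 + (-7*1)/3) = 65/(-1 - 2825 + (⅓)*(-7)) = 65/(-1 - 2825 - 7/3) = 65/(-8485/3) = 65*(-3/8485) = -39/1697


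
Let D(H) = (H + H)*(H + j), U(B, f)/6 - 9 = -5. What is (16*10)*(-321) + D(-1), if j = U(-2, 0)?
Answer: -51406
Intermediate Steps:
U(B, f) = 24 (U(B, f) = 54 + 6*(-5) = 54 - 30 = 24)
j = 24
D(H) = 2*H*(24 + H) (D(H) = (H + H)*(H + 24) = (2*H)*(24 + H) = 2*H*(24 + H))
(16*10)*(-321) + D(-1) = (16*10)*(-321) + 2*(-1)*(24 - 1) = 160*(-321) + 2*(-1)*23 = -51360 - 46 = -51406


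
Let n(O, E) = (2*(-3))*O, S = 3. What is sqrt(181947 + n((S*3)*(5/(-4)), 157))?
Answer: sqrt(728058)/2 ≈ 426.63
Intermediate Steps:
n(O, E) = -6*O
sqrt(181947 + n((S*3)*(5/(-4)), 157)) = sqrt(181947 - 6*3*3*5/(-4)) = sqrt(181947 - 54*5*(-1/4)) = sqrt(181947 - 54*(-5)/4) = sqrt(181947 - 6*(-45/4)) = sqrt(181947 + 135/2) = sqrt(364029/2) = sqrt(728058)/2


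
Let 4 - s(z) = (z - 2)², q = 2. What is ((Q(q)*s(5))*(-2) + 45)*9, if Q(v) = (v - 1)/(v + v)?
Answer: 855/2 ≈ 427.50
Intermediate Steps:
s(z) = 4 - (-2 + z)² (s(z) = 4 - (z - 2)² = 4 - (-2 + z)²)
Q(v) = (-1 + v)/(2*v) (Q(v) = (-1 + v)/((2*v)) = (-1 + v)*(1/(2*v)) = (-1 + v)/(2*v))
((Q(q)*s(5))*(-2) + 45)*9 = ((((½)*(-1 + 2)/2)*(5*(4 - 1*5)))*(-2) + 45)*9 = ((((½)*(½)*1)*(5*(4 - 5)))*(-2) + 45)*9 = (((5*(-1))/4)*(-2) + 45)*9 = (((¼)*(-5))*(-2) + 45)*9 = (-5/4*(-2) + 45)*9 = (5/2 + 45)*9 = (95/2)*9 = 855/2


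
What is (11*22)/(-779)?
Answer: -242/779 ≈ -0.31065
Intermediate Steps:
(11*22)/(-779) = 242*(-1/779) = -242/779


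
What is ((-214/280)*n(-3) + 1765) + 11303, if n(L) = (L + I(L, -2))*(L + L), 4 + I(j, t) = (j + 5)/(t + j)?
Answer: 4561923/350 ≈ 13034.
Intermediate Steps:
I(j, t) = -4 + (5 + j)/(j + t) (I(j, t) = -4 + (j + 5)/(t + j) = -4 + (5 + j)/(j + t))
n(L) = 2*L*(L + (13 - 3*L)/(-2 + L)) (n(L) = (L + (5 - 4*(-2) - 3*L)/(L - 2))*(L + L) = (L + (5 + 8 - 3*L)/(-2 + L))*(2*L) = (L + (13 - 3*L)/(-2 + L))*(2*L) = 2*L*(L + (13 - 3*L)/(-2 + L)))
((-214/280)*n(-3) + 1765) + 11303 = ((-214/280)*(2*(-3)*(13 + (-3)**2 - 5*(-3))/(-2 - 3)) + 1765) + 11303 = ((-214*1/280)*(2*(-3)*(13 + 9 + 15)/(-5)) + 1765) + 11303 = (-107*(-3)*(-1)*37/(70*5) + 1765) + 11303 = (-107/140*222/5 + 1765) + 11303 = (-11877/350 + 1765) + 11303 = 605873/350 + 11303 = 4561923/350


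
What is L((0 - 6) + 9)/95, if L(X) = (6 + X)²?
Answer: 81/95 ≈ 0.85263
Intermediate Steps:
L((0 - 6) + 9)/95 = (6 + ((0 - 6) + 9))²/95 = (6 + (-6 + 9))²*(1/95) = (6 + 3)²*(1/95) = 9²*(1/95) = 81*(1/95) = 81/95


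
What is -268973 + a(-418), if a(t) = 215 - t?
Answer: -268340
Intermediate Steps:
-268973 + a(-418) = -268973 + (215 - 1*(-418)) = -268973 + (215 + 418) = -268973 + 633 = -268340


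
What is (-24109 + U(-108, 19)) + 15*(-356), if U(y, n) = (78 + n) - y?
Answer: -29244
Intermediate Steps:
U(y, n) = 78 + n - y
(-24109 + U(-108, 19)) + 15*(-356) = (-24109 + (78 + 19 - 1*(-108))) + 15*(-356) = (-24109 + (78 + 19 + 108)) - 5340 = (-24109 + 205) - 5340 = -23904 - 5340 = -29244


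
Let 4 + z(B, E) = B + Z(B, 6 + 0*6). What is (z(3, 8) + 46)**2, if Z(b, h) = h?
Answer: 2601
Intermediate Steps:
z(B, E) = 2 + B (z(B, E) = -4 + (B + (6 + 0*6)) = -4 + (B + (6 + 0)) = -4 + (B + 6) = -4 + (6 + B) = 2 + B)
(z(3, 8) + 46)**2 = ((2 + 3) + 46)**2 = (5 + 46)**2 = 51**2 = 2601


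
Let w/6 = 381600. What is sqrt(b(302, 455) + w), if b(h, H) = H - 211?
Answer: 2*sqrt(572461) ≈ 1513.2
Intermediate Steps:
w = 2289600 (w = 6*381600 = 2289600)
b(h, H) = -211 + H
sqrt(b(302, 455) + w) = sqrt((-211 + 455) + 2289600) = sqrt(244 + 2289600) = sqrt(2289844) = 2*sqrt(572461)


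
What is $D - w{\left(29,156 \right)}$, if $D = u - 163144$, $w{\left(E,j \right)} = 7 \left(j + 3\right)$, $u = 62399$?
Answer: $-101858$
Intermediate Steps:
$w{\left(E,j \right)} = 21 + 7 j$ ($w{\left(E,j \right)} = 7 \left(3 + j\right) = 21 + 7 j$)
$D = -100745$ ($D = 62399 - 163144 = -100745$)
$D - w{\left(29,156 \right)} = -100745 - \left(21 + 7 \cdot 156\right) = -100745 - \left(21 + 1092\right) = -100745 - 1113 = -101858$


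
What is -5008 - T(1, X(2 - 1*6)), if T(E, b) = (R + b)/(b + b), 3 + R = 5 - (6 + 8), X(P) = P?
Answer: -5010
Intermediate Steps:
R = -12 (R = -3 + (5 - (6 + 8)) = -3 + (5 - 1*14) = -3 + (5 - 14) = -3 - 9 = -12)
T(E, b) = (-12 + b)/(2*b) (T(E, b) = (-12 + b)/(b + b) = (-12 + b)/((2*b)) = (-12 + b)*(1/(2*b)) = (-12 + b)/(2*b))
-5008 - T(1, X(2 - 1*6)) = -5008 - (-12 + (2 - 1*6))/(2*(2 - 1*6)) = -5008 - (-12 + (2 - 6))/(2*(2 - 6)) = -5008 - (-12 - 4)/(2*(-4)) = -5008 - (-1)*(-16)/(2*4) = -5008 - 1*2 = -5008 - 2 = -5010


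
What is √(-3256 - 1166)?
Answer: I*√4422 ≈ 66.498*I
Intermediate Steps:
√(-3256 - 1166) = √(-4422) = I*√4422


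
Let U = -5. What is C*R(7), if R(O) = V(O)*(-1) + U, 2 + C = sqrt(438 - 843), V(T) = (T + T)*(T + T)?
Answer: 402 - 1809*I*sqrt(5) ≈ 402.0 - 4045.0*I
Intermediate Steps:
V(T) = 4*T**2 (V(T) = (2*T)*(2*T) = 4*T**2)
C = -2 + 9*I*sqrt(5) (C = -2 + sqrt(438 - 843) = -2 + sqrt(-405) = -2 + 9*I*sqrt(5) ≈ -2.0 + 20.125*I)
R(O) = -5 - 4*O**2 (R(O) = (4*O**2)*(-1) - 5 = -4*O**2 - 5 = -5 - 4*O**2)
C*R(7) = (-2 + 9*I*sqrt(5))*(-5 - 4*7**2) = (-2 + 9*I*sqrt(5))*(-5 - 4*49) = (-2 + 9*I*sqrt(5))*(-5 - 196) = (-2 + 9*I*sqrt(5))*(-201) = 402 - 1809*I*sqrt(5)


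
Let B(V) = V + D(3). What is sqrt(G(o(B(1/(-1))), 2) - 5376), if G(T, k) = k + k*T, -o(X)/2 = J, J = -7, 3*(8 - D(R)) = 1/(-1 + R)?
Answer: 9*I*sqrt(66) ≈ 73.116*I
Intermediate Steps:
D(R) = 8 - 1/(3*(-1 + R))
B(V) = 47/6 + V (B(V) = V + (-25 + 24*3)/(3*(-1 + 3)) = V + (1/3)*(-25 + 72)/2 = V + (1/3)*(1/2)*47 = V + 47/6 = 47/6 + V)
o(X) = 14 (o(X) = -2*(-7) = 14)
G(T, k) = k + T*k
sqrt(G(o(B(1/(-1))), 2) - 5376) = sqrt(2*(1 + 14) - 5376) = sqrt(2*15 - 5376) = sqrt(30 - 5376) = sqrt(-5346) = 9*I*sqrt(66)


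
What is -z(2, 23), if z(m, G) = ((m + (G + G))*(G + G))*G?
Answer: -50784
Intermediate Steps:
z(m, G) = 2*G²*(m + 2*G) (z(m, G) = ((m + 2*G)*(2*G))*G = (2*G*(m + 2*G))*G = 2*G²*(m + 2*G))
-z(2, 23) = -2*23²*(2 + 2*23) = -2*529*(2 + 46) = -2*529*48 = -1*50784 = -50784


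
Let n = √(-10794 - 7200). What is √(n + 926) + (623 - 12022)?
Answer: -11399 + √(926 + I*√17994) ≈ -11368.0 + 2.1984*I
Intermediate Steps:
n = I*√17994 (n = √(-17994) = I*√17994 ≈ 134.14*I)
√(n + 926) + (623 - 12022) = √(I*√17994 + 926) + (623 - 12022) = √(926 + I*√17994) - 11399 = -11399 + √(926 + I*√17994)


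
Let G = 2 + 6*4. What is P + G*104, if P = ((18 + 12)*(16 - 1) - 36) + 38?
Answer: 3156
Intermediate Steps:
G = 26 (G = 2 + 24 = 26)
P = 452 (P = (30*15 - 36) + 38 = (450 - 36) + 38 = 414 + 38 = 452)
P + G*104 = 452 + 26*104 = 452 + 2704 = 3156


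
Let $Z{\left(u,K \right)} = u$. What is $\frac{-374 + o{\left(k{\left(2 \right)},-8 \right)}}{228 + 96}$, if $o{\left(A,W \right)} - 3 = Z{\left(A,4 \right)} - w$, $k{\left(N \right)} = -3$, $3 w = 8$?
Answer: $- \frac{565}{486} \approx -1.1626$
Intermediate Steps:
$w = \frac{8}{3}$ ($w = \frac{1}{3} \cdot 8 = \frac{8}{3} \approx 2.6667$)
$o{\left(A,W \right)} = \frac{1}{3} + A$ ($o{\left(A,W \right)} = 3 + \left(A - \frac{8}{3}\right) = 3 + \left(- \frac{8}{3} + A\right) = \frac{1}{3} + A$)
$\frac{-374 + o{\left(k{\left(2 \right)},-8 \right)}}{228 + 96} = \frac{-374 + \left(\frac{1}{3} - 3\right)}{228 + 96} = \frac{-374 - \frac{8}{3}}{324} = \left(- \frac{1130}{3}\right) \frac{1}{324} = - \frac{565}{486}$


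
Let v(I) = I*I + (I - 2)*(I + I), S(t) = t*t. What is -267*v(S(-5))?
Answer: -473925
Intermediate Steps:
S(t) = t**2
v(I) = I**2 + 2*I*(-2 + I) (v(I) = I**2 + (-2 + I)*(2*I) = I**2 + 2*I*(-2 + I))
-267*v(S(-5)) = -267*(-5)**2*(-4 + 3*(-5)**2) = -6675*(-4 + 3*25) = -6675*(-4 + 75) = -6675*71 = -267*1775 = -473925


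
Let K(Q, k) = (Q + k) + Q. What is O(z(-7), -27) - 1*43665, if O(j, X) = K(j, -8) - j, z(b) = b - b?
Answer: -43673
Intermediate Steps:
z(b) = 0
K(Q, k) = k + 2*Q
O(j, X) = -8 + j (O(j, X) = (-8 + 2*j) - j = -8 + j)
O(z(-7), -27) - 1*43665 = (-8 + 0) - 1*43665 = -8 - 43665 = -43673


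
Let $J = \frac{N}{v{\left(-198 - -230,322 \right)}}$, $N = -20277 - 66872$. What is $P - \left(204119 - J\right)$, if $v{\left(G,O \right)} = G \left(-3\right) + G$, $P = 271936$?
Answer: $\frac{4427437}{64} \approx 69179.0$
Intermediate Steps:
$N = -87149$ ($N = -20277 - 66872 = -87149$)
$v{\left(G,O \right)} = - 2 G$ ($v{\left(G,O \right)} = - 3 G + G = - 2 G$)
$J = \frac{87149}{64}$ ($J = - \frac{87149}{\left(-2\right) \left(-198 - -230\right)} = - \frac{87149}{\left(-2\right) \left(-198 + 230\right)} = - \frac{87149}{\left(-2\right) 32} = - \frac{87149}{-64} = \left(-87149\right) \left(- \frac{1}{64}\right) = \frac{87149}{64} \approx 1361.7$)
$P - \left(204119 - J\right) = 271936 - \left(204119 - \frac{87149}{64}\right) = 271936 - \frac{12976467}{64} = \frac{4427437}{64}$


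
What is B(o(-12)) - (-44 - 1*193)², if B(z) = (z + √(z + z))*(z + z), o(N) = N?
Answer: -55881 - 48*I*√6 ≈ -55881.0 - 117.58*I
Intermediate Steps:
B(z) = 2*z*(z + √2*√z) (B(z) = (z + √(2*z))*(2*z) = (z + √2*√z)*(2*z) = 2*z*(z + √2*√z))
B(o(-12)) - (-44 - 1*193)² = (2*(-12)² + 2*√2*(-12)^(3/2)) - (-44 - 1*193)² = (2*144 + 2*√2*(-24*I*√3)) - (-44 - 193)² = (288 - 48*I*√6) - 1*(-237)² = (288 - 48*I*√6) - 1*56169 = (288 - 48*I*√6) - 56169 = -55881 - 48*I*√6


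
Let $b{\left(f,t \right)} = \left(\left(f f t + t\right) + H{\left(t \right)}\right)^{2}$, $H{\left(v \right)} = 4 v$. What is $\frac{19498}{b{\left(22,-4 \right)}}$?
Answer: $\frac{9749}{1912968} \approx 0.0050963$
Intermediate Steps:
$b{\left(f,t \right)} = \left(5 t + t f^{2}\right)^{2}$ ($b{\left(f,t \right)} = \left(\left(f f t + t\right) + 4 t\right)^{2} = \left(\left(f^{2} t + t\right) + 4 t\right)^{2} = \left(\left(t f^{2} + t\right) + 4 t\right)^{2} = \left(\left(t + t f^{2}\right) + 4 t\right)^{2} = \left(5 t + t f^{2}\right)^{2}$)
$\frac{19498}{b{\left(22,-4 \right)}} = \frac{19498}{\left(-4\right)^{2} \left(5 + 22^{2}\right)^{2}} = \frac{19498}{16 \left(5 + 484\right)^{2}} = \frac{19498}{16 \cdot 489^{2}} = \frac{19498}{16 \cdot 239121} = \frac{19498}{3825936} = 19498 \cdot \frac{1}{3825936} = \frac{9749}{1912968}$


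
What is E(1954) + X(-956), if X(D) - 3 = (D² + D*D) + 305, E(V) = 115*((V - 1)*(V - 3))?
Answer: 440013025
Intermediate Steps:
E(V) = 115*(-1 + V)*(-3 + V) (E(V) = 115*((-1 + V)*(-3 + V)) = 115*(-1 + V)*(-3 + V))
X(D) = 308 + 2*D² (X(D) = 3 + ((D² + D*D) + 305) = 3 + ((D² + D²) + 305) = 3 + (2*D² + 305) = 3 + (305 + 2*D²) = 308 + 2*D²)
E(1954) + X(-956) = (345 - 460*1954 + 115*1954²) + (308 + 2*(-956)²) = (345 - 898840 + 115*3818116) + (308 + 2*913936) = (345 - 898840 + 439083340) + (308 + 1827872) = 438184845 + 1828180 = 440013025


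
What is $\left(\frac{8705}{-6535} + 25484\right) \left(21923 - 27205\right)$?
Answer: $- \frac{175921483854}{1307} \approx -1.346 \cdot 10^{8}$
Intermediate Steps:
$\left(\frac{8705}{-6535} + 25484\right) \left(21923 - 27205\right) = \left(8705 \left(- \frac{1}{6535}\right) + 25484\right) \left(-5282\right) = \left(- \frac{1741}{1307} + 25484\right) \left(-5282\right) = \frac{33305847}{1307} \left(-5282\right) = - \frac{175921483854}{1307}$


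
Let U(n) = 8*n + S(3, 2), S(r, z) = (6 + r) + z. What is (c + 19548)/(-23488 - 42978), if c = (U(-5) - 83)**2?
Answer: -16046/33233 ≈ -0.48283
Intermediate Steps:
S(r, z) = 6 + r + z
U(n) = 11 + 8*n (U(n) = 8*n + (6 + 3 + 2) = 8*n + 11 = 11 + 8*n)
c = 12544 (c = ((11 + 8*(-5)) - 83)**2 = ((11 - 40) - 83)**2 = (-29 - 83)**2 = (-112)**2 = 12544)
(c + 19548)/(-23488 - 42978) = (12544 + 19548)/(-23488 - 42978) = 32092/(-66466) = 32092*(-1/66466) = -16046/33233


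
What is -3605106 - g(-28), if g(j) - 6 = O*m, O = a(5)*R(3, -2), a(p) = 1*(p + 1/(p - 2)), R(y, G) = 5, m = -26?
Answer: -10813256/3 ≈ -3.6044e+6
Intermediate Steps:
a(p) = p + 1/(-2 + p) (a(p) = 1*(p + 1/(-2 + p)) = p + 1/(-2 + p))
O = 80/3 (O = ((1 + 5**2 - 2*5)/(-2 + 5))*5 = ((1 + 25 - 10)/3)*5 = ((1/3)*16)*5 = (16/3)*5 = 80/3 ≈ 26.667)
g(j) = -2062/3 (g(j) = 6 + (80/3)*(-26) = 6 - 2080/3 = -2062/3)
-3605106 - g(-28) = -3605106 - 1*(-2062/3) = -3605106 + 2062/3 = -10813256/3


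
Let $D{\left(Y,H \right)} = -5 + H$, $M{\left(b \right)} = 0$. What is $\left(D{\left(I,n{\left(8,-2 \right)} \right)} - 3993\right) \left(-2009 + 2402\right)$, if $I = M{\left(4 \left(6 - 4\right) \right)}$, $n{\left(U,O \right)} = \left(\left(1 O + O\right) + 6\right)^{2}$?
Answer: $-1569642$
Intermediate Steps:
$n{\left(U,O \right)} = \left(6 + 2 O\right)^{2}$ ($n{\left(U,O \right)} = \left(\left(O + O\right) + 6\right)^{2} = \left(2 O + 6\right)^{2} = \left(6 + 2 O\right)^{2}$)
$I = 0$
$\left(D{\left(I,n{\left(8,-2 \right)} \right)} - 3993\right) \left(-2009 + 2402\right) = \left(\left(-5 + 4 \left(3 - 2\right)^{2}\right) - 3993\right) \left(-2009 + 2402\right) = \left(\left(-5 + 4 \cdot 1^{2}\right) - 3993\right) 393 = \left(\left(-5 + 4 \cdot 1\right) - 3993\right) 393 = \left(\left(-5 + 4\right) - 3993\right) 393 = \left(-1 - 3993\right) 393 = \left(-3994\right) 393 = -1569642$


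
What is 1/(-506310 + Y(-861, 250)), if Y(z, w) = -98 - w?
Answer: -1/506658 ≈ -1.9737e-6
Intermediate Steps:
1/(-506310 + Y(-861, 250)) = 1/(-506310 + (-98 - 1*250)) = 1/(-506310 + (-98 - 250)) = 1/(-506310 - 348) = 1/(-506658) = -1/506658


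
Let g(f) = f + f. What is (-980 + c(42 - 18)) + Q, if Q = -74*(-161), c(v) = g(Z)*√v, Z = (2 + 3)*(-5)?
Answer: 10934 - 100*√6 ≈ 10689.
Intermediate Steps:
Z = -25 (Z = 5*(-5) = -25)
g(f) = 2*f
c(v) = -50*√v (c(v) = (2*(-25))*√v = -50*√v)
Q = 11914
(-980 + c(42 - 18)) + Q = (-980 - 50*√(42 - 18)) + 11914 = (-980 - 100*√6) + 11914 = 10934 - 100*√6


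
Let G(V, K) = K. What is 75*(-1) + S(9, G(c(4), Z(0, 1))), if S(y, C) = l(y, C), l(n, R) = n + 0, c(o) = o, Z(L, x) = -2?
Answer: -66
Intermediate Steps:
l(n, R) = n
S(y, C) = y
75*(-1) + S(9, G(c(4), Z(0, 1))) = 75*(-1) + 9 = -75 + 9 = -66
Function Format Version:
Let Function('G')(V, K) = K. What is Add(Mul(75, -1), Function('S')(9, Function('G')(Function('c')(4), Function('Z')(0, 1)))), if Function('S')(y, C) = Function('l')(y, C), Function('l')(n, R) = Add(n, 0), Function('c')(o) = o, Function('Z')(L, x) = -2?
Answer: -66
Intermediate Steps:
Function('l')(n, R) = n
Function('S')(y, C) = y
Add(Mul(75, -1), Function('S')(9, Function('G')(Function('c')(4), Function('Z')(0, 1)))) = Add(Mul(75, -1), 9) = Add(-75, 9) = -66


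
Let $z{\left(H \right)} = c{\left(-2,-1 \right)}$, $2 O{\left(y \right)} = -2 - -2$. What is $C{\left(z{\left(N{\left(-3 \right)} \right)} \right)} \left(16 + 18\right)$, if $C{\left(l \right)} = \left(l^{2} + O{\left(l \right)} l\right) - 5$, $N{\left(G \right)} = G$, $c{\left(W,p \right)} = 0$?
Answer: $-170$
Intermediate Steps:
$O{\left(y \right)} = 0$ ($O{\left(y \right)} = \frac{-2 - -2}{2} = \frac{-2 + 2}{2} = \frac{1}{2} \cdot 0 = 0$)
$z{\left(H \right)} = 0$
$C{\left(l \right)} = -5 + l^{2}$ ($C{\left(l \right)} = \left(l^{2} + 0 l\right) - 5 = \left(l^{2} + 0\right) - 5 = l^{2} - 5 = -5 + l^{2}$)
$C{\left(z{\left(N{\left(-3 \right)} \right)} \right)} \left(16 + 18\right) = \left(-5 + 0^{2}\right) \left(16 + 18\right) = \left(-5 + 0\right) 34 = \left(-5\right) 34 = -170$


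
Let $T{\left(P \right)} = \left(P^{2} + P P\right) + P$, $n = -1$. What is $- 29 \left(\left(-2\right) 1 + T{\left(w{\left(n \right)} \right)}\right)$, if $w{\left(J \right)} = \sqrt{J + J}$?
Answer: $174 - 29 i \sqrt{2} \approx 174.0 - 41.012 i$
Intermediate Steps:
$w{\left(J \right)} = \sqrt{2} \sqrt{J}$ ($w{\left(J \right)} = \sqrt{2 J} = \sqrt{2} \sqrt{J}$)
$T{\left(P \right)} = P + 2 P^{2}$ ($T{\left(P \right)} = \left(P^{2} + P^{2}\right) + P = 2 P^{2} + P = P + 2 P^{2}$)
$- 29 \left(\left(-2\right) 1 + T{\left(w{\left(n \right)} \right)}\right) = - 29 \left(\left(-2\right) 1 + \sqrt{2} \sqrt{-1} \left(1 + 2 \sqrt{2} \sqrt{-1}\right)\right) = - 29 \left(-2 + \sqrt{2} i \left(1 + 2 \sqrt{2} i\right)\right) = - 29 \left(-2 + i \sqrt{2} \left(1 + 2 i \sqrt{2}\right)\right) = 58 - 29 i \sqrt{2} \left(1 + 2 i \sqrt{2}\right)$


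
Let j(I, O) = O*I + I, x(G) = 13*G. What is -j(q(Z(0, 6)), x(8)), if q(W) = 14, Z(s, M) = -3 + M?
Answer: -1470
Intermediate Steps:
j(I, O) = I + I*O (j(I, O) = I*O + I = I + I*O)
-j(q(Z(0, 6)), x(8)) = -14*(1 + 13*8) = -14*(1 + 104) = -14*105 = -1*1470 = -1470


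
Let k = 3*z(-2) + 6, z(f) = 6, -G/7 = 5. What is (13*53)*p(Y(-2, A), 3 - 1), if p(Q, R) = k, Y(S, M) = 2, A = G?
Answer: 16536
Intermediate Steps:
G = -35 (G = -7*5 = -35)
A = -35
k = 24 (k = 3*6 + 6 = 18 + 6 = 24)
p(Q, R) = 24
(13*53)*p(Y(-2, A), 3 - 1) = (13*53)*24 = 689*24 = 16536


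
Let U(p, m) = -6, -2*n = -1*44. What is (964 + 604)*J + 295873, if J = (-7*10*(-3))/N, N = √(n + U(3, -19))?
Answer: 378193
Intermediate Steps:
n = 22 (n = -(-1)*44/2 = -½*(-44) = 22)
N = 4 (N = √(22 - 6) = √16 = 4)
J = 105/2 (J = (-7*10*(-3))/4 = -70*(-3)*(¼) = 210*(¼) = 105/2 ≈ 52.500)
(964 + 604)*J + 295873 = (964 + 604)*(105/2) + 295873 = 1568*(105/2) + 295873 = 82320 + 295873 = 378193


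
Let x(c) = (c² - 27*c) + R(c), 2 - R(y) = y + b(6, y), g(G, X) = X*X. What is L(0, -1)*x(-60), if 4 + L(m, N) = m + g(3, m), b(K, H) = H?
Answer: -21368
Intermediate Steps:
g(G, X) = X²
L(m, N) = -4 + m + m² (L(m, N) = -4 + (m + m²) = -4 + m + m²)
R(y) = 2 - 2*y (R(y) = 2 - (y + y) = 2 - 2*y)
x(c) = 2 + c² - 29*c (x(c) = (c² - 27*c) + (2 - 2*c) = 2 + c² - 29*c)
L(0, -1)*x(-60) = (-4 + 0 + 0²)*(2 + (-60)² - 29*(-60)) = (-4 + 0 + 0)*(2 + 3600 + 1740) = -4*5342 = -21368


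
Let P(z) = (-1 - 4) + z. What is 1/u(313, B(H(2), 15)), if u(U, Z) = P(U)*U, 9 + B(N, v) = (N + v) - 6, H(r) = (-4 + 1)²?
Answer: 1/96404 ≈ 1.0373e-5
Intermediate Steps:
H(r) = 9 (H(r) = (-3)² = 9)
B(N, v) = -15 + N + v (B(N, v) = -9 + ((N + v) - 6) = -9 + (-6 + N + v) = -15 + N + v)
P(z) = -5 + z
u(U, Z) = U*(-5 + U) (u(U, Z) = (-5 + U)*U = U*(-5 + U))
1/u(313, B(H(2), 15)) = 1/(313*(-5 + 313)) = 1/(313*308) = 1/96404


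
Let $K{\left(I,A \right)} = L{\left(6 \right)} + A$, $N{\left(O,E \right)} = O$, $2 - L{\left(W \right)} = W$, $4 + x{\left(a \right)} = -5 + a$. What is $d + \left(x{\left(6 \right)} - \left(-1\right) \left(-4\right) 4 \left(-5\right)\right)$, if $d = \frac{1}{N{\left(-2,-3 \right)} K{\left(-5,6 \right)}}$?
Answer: $\frac{307}{4} \approx 76.75$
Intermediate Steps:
$x{\left(a \right)} = -9 + a$ ($x{\left(a \right)} = -4 + \left(-5 + a\right) = -9 + a$)
$L{\left(W \right)} = 2 - W$
$K{\left(I,A \right)} = -4 + A$ ($K{\left(I,A \right)} = \left(2 - 6\right) + A = -4 + A$)
$d = - \frac{1}{4}$ ($d = \frac{1}{\left(-2\right) \left(-4 + 6\right)} = \frac{1}{\left(-2\right) 2} = \frac{1}{-4} = - \frac{1}{4} \approx -0.25$)
$d + \left(x{\left(6 \right)} - \left(-1\right) \left(-4\right) 4 \left(-5\right)\right) = - \frac{1}{4} + \left(\left(-9 + 6\right) - \left(-1\right) \left(-4\right) 4 \left(-5\right)\right) = - \frac{1}{4} - \left(3 + 4 \cdot 4 \left(-5\right)\right) = - \frac{1}{4} - \left(3 + 16 \left(-5\right)\right) = - \frac{1}{4} - -77 = - \frac{1}{4} + \left(-3 + 80\right) = - \frac{1}{4} + 77 = \frac{307}{4}$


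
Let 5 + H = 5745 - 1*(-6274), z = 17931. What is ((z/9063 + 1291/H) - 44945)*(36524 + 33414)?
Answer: -57040430450017729/18147147 ≈ -3.1432e+9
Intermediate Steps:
H = 12014 (H = -5 + (5745 - 1*(-6274)) = -5 + (5745 + 6274) = -5 + 12019 = 12014)
((z/9063 + 1291/H) - 44945)*(36524 + 33414) = ((17931/9063 + 1291/12014) - 44945)*(36524 + 33414) = ((17931*(1/9063) + 1291*(1/12014)) - 44945)*69938 = ((5977/3021 + 1291/12014) - 44945)*69938 = (75707789/36294294 - 44945)*69938 = -1631171336041/36294294*69938 = -57040430450017729/18147147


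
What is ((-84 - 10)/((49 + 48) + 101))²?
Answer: 2209/9801 ≈ 0.22539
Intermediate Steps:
((-84 - 10)/((49 + 48) + 101))² = (-94/(97 + 101))² = (-94/198)² = (-94*1/198)² = (-47/99)² = 2209/9801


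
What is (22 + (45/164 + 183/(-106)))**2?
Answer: 31899031609/75550864 ≈ 422.22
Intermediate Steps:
(22 + (45/164 + 183/(-106)))**2 = (22 + (45*(1/164) + 183*(-1/106)))**2 = (22 + (45/164 - 183/106))**2 = (22 - 12621/8692)**2 = (178603/8692)**2 = 31899031609/75550864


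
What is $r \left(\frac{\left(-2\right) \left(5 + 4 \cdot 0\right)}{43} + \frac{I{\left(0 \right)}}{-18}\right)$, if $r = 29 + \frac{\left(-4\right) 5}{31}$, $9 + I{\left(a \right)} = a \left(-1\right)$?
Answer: $\frac{20217}{2666} \approx 7.5833$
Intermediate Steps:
$I{\left(a \right)} = -9 - a$ ($I{\left(a \right)} = -9 + a \left(-1\right) = -9 - a$)
$r = \frac{879}{31}$ ($r = 29 - \frac{20}{31} = \frac{879}{31} \approx 28.355$)
$r \left(\frac{\left(-2\right) \left(5 + 4 \cdot 0\right)}{43} + \frac{I{\left(0 \right)}}{-18}\right) = \frac{879 \left(\frac{\left(-2\right) \left(5 + 4 \cdot 0\right)}{43} + \frac{-9 - 0}{-18}\right)}{31} = \frac{879 \left(- 2 \left(5 + 0\right) \frac{1}{43} + \left(-9 + 0\right) \left(- \frac{1}{18}\right)\right)}{31} = \frac{879 \left(\left(-2\right) 5 \cdot \frac{1}{43} - - \frac{1}{2}\right)}{31} = \frac{879 \left(\left(-10\right) \frac{1}{43} + \frac{1}{2}\right)}{31} = \frac{879 \left(- \frac{10}{43} + \frac{1}{2}\right)}{31} = \frac{879}{31} \cdot \frac{23}{86} = \frac{20217}{2666}$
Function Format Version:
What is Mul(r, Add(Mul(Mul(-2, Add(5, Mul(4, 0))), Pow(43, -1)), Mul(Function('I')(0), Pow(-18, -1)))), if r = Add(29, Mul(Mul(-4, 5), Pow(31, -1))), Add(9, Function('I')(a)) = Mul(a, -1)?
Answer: Rational(20217, 2666) ≈ 7.5833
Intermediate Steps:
Function('I')(a) = Add(-9, Mul(-1, a)) (Function('I')(a) = Add(-9, Mul(a, -1)) = Add(-9, Mul(-1, a)))
r = Rational(879, 31) (r = Add(29, Mul(-20, Rational(1, 31))) = Add(29, Rational(-20, 31)) = Rational(879, 31) ≈ 28.355)
Mul(r, Add(Mul(Mul(-2, Add(5, Mul(4, 0))), Pow(43, -1)), Mul(Function('I')(0), Pow(-18, -1)))) = Mul(Rational(879, 31), Add(Mul(Mul(-2, Add(5, Mul(4, 0))), Pow(43, -1)), Mul(Add(-9, Mul(-1, 0)), Pow(-18, -1)))) = Mul(Rational(879, 31), Add(Mul(Mul(-2, Add(5, 0)), Rational(1, 43)), Mul(Add(-9, 0), Rational(-1, 18)))) = Mul(Rational(879, 31), Add(Mul(Mul(-2, 5), Rational(1, 43)), Mul(-9, Rational(-1, 18)))) = Mul(Rational(879, 31), Add(Mul(-10, Rational(1, 43)), Rational(1, 2))) = Mul(Rational(879, 31), Add(Rational(-10, 43), Rational(1, 2))) = Mul(Rational(879, 31), Rational(23, 86)) = Rational(20217, 2666)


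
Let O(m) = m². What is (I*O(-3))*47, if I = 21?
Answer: 8883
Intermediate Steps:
(I*O(-3))*47 = (21*(-3)²)*47 = (21*9)*47 = 189*47 = 8883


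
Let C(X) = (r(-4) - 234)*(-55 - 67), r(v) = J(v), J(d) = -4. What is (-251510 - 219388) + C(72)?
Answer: -441862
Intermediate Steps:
r(v) = -4
C(X) = 29036 (C(X) = (-4 - 234)*(-55 - 67) = -238*(-122) = 29036)
(-251510 - 219388) + C(72) = (-251510 - 219388) + 29036 = -470898 + 29036 = -441862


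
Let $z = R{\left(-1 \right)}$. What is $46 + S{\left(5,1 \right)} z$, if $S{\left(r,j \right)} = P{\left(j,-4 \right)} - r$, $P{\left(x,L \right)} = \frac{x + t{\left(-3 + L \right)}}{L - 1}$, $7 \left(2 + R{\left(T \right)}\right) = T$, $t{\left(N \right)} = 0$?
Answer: $\frac{400}{7} \approx 57.143$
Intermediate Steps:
$R{\left(T \right)} = -2 + \frac{T}{7}$
$P{\left(x,L \right)} = \frac{x}{-1 + L}$ ($P{\left(x,L \right)} = \frac{x + 0}{L - 1} = \frac{x}{-1 + L}$)
$z = - \frac{15}{7}$ ($z = -2 + \frac{1}{7} \left(-1\right) = -2 - \frac{1}{7} = - \frac{15}{7} \approx -2.1429$)
$S{\left(r,j \right)} = - r - \frac{j}{5}$ ($S{\left(r,j \right)} = \frac{j}{-1 - 4} - r = \frac{j}{-5} - r = j \left(- \frac{1}{5}\right) - r = - \frac{j}{5} - r = - r - \frac{j}{5}$)
$46 + S{\left(5,1 \right)} z = 46 + \left(\left(-1\right) 5 - \frac{1}{5}\right) \left(- \frac{15}{7}\right) = 46 + \left(-5 - \frac{1}{5}\right) \left(- \frac{15}{7}\right) = 46 - - \frac{78}{7} = 46 + \frac{78}{7} = \frac{400}{7}$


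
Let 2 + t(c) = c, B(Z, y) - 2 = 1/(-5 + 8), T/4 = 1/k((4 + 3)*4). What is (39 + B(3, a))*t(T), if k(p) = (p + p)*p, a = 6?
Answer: -8091/98 ≈ -82.561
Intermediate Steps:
k(p) = 2*p**2 (k(p) = (2*p)*p = 2*p**2)
T = 1/392 (T = 4/((2*((4 + 3)*4)**2)) = 4/((2*(7*4)**2)) = 4/((2*28**2)) = 4/((2*784)) = 4/1568 = 4*(1/1568) = 1/392 ≈ 0.0025510)
B(Z, y) = 7/3 (B(Z, y) = 2 + 1/(-5 + 8) = 2 + 1/3 = 7/3)
t(c) = -2 + c
(39 + B(3, a))*t(T) = (39 + 7/3)*(-2 + 1/392) = (124/3)*(-783/392) = -8091/98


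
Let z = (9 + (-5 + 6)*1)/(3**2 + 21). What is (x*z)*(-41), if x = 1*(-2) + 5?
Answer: -41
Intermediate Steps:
x = 3 (x = -2 + 5 = 3)
z = 1/3 (z = (9 + 1*1)/(9 + 21) = (9 + 1)/30 = 10*(1/30) = 1/3 ≈ 0.33333)
(x*z)*(-41) = (3*(1/3))*(-41) = 1*(-41) = -41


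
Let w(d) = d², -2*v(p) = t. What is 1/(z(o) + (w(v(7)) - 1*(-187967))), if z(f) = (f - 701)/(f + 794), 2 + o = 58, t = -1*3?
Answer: 340/63909287 ≈ 5.3200e-6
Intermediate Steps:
t = -3
v(p) = 3/2 (v(p) = -½*(-3) = 3/2)
o = 56 (o = -2 + 58 = 56)
z(f) = (-701 + f)/(794 + f)
1/(z(o) + (w(v(7)) - 1*(-187967))) = 1/((-701 + 56)/(794 + 56) + ((3/2)² - 1*(-187967))) = 1/(-645/850 + (9/4 + 187967)) = 1/((1/850)*(-645) + 751877/4) = 1/(-129/170 + 751877/4) = 1/(63909287/340) = 340/63909287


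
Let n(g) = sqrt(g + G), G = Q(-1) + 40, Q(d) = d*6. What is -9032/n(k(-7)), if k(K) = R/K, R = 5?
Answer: -9032*sqrt(1631)/233 ≈ -1565.5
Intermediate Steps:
Q(d) = 6*d
G = 34 (G = 6*(-1) + 40 = -6 + 40 = 34)
k(K) = 5/K
n(g) = sqrt(34 + g) (n(g) = sqrt(g + 34) = sqrt(34 + g))
-9032/n(k(-7)) = -9032/sqrt(34 + 5/(-7)) = -9032/sqrt(34 + 5*(-1/7)) = -9032/sqrt(34 - 5/7) = -9032*sqrt(1631)/233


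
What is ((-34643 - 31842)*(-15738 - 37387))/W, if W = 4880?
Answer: 706403125/976 ≈ 7.2377e+5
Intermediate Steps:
((-34643 - 31842)*(-15738 - 37387))/W = ((-34643 - 31842)*(-15738 - 37387))/4880 = -66485*(-53125)*(1/4880) = 3532015625*(1/4880) = 706403125/976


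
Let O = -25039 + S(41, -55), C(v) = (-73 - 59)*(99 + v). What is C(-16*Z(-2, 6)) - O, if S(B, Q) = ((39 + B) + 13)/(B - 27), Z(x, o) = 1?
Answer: 197069/14 ≈ 14076.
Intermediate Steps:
S(B, Q) = (52 + B)/(-27 + B)
C(v) = -13068 - 132*v (C(v) = -132*(99 + v) = -13068 - 132*v)
O = -350453/14 (O = -25039 + (52 + 41)/(-27 + 41) = -25039 + 93/14 = -350453/14 ≈ -25032.)
C(-16*Z(-2, 6)) - O = (-13068 - (-2112)) - 1*(-350453/14) = (-13068 - 132*(-16)) + 350453/14 = (-13068 + 2112) + 350453/14 = -10956 + 350453/14 = 197069/14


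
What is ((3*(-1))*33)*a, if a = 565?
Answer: -55935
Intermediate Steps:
((3*(-1))*33)*a = ((3*(-1))*33)*565 = -3*33*565 = -99*565 = -55935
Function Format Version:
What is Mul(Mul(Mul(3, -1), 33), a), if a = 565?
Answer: -55935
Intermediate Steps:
Mul(Mul(Mul(3, -1), 33), a) = Mul(Mul(Mul(3, -1), 33), 565) = Mul(Mul(-3, 33), 565) = Mul(-99, 565) = -55935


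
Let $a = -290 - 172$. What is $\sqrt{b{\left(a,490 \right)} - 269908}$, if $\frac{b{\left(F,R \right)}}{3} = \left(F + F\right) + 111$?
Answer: $i \sqrt{272347} \approx 521.87 i$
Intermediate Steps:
$a = -462$
$b{\left(F,R \right)} = 333 + 6 F$ ($b{\left(F,R \right)} = 3 \left(\left(F + F\right) + 111\right) = 3 \left(2 F + 111\right) = 3 \left(111 + 2 F\right) = 333 + 6 F$)
$\sqrt{b{\left(a,490 \right)} - 269908} = \sqrt{\left(333 + 6 \left(-462\right)\right) - 269908} = \sqrt{\left(333 - 2772\right) - 269908} = \sqrt{-2439 - 269908} = \sqrt{-272347} = i \sqrt{272347}$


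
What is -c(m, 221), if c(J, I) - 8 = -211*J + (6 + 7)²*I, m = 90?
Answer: -18367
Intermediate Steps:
c(J, I) = 8 - 211*J + 169*I (c(J, I) = 8 + (-211*J + (6 + 7)²*I) = 8 + (-211*J + 13²*I) = 8 + (-211*J + 169*I) = 8 - 211*J + 169*I)
-c(m, 221) = -(8 - 211*90 + 169*221) = -(8 - 18990 + 37349) = -1*18367 = -18367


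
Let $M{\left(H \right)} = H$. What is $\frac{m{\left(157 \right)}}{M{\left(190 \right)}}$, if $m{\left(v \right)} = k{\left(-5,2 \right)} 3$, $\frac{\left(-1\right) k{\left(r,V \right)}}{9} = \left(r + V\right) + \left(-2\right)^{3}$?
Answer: $\frac{297}{190} \approx 1.5632$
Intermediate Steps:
$k{\left(r,V \right)} = 72 - 9 V - 9 r$ ($k{\left(r,V \right)} = - 9 \left(\left(r + V\right) + \left(-2\right)^{3}\right) = - 9 \left(\left(V + r\right) - 8\right) = - 9 \left(-8 + V + r\right) = 72 - 9 V - 9 r$)
$m{\left(v \right)} = 297$ ($m{\left(v \right)} = \left(72 - 18 - -45\right) 3 = \left(72 - 18 + 45\right) 3 = 99 \cdot 3 = 297$)
$\frac{m{\left(157 \right)}}{M{\left(190 \right)}} = \frac{297}{190}$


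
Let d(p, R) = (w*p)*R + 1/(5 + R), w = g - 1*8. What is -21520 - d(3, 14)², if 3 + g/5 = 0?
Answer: -344601329/361 ≈ -9.5457e+5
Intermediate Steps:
g = -15 (g = -15 + 5*0 = -15 + 0 = -15)
w = -23 (w = -15 - 1*8 = -15 - 8 = -23)
d(p, R) = 1/(5 + R) - 23*R*p (d(p, R) = (-23*p)*R + 1/(5 + R) = -23*R*p + 1/(5 + R) = 1/(5 + R) - 23*R*p)
-21520 - d(3, 14)² = -21520 - ((1 - 115*14*3 - 23*3*14²)/(5 + 14))² = -21520 - ((1 - 4830 - 23*3*196)/19)² = -21520 - ((1 - 4830 - 13524)/19)² = -21520 - ((1/19)*(-18353))² = -21520 - (-18353/19)² = -21520 - 1*336832609/361 = -21520 - 336832609/361 = -344601329/361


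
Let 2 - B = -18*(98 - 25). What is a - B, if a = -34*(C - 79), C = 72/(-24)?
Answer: 1472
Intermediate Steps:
C = -3 (C = 72*(-1/24) = -3)
a = 2788 (a = -34*(-3 - 79) = -34*(-82) = 2788)
B = 1316 (B = 2 - (-18)*(98 - 25) = 2 - (-18)*73 = 2 - 1*(-1314) = 2 + 1314 = 1316)
a - B = 2788 - 1*1316 = 2788 - 1316 = 1472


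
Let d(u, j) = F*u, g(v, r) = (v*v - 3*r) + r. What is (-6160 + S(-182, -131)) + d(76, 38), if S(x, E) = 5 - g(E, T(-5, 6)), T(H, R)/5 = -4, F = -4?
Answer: -23660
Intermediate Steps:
T(H, R) = -20 (T(H, R) = 5*(-4) = -20)
g(v, r) = v**2 - 2*r (g(v, r) = (v**2 - 3*r) + r = v**2 - 2*r)
d(u, j) = -4*u
S(x, E) = -35 - E**2 (S(x, E) = 5 - (E**2 - 2*(-20)) = 5 - (E**2 + 40) = 5 - (40 + E**2) = 5 + (-40 - E**2) = -35 - E**2)
(-6160 + S(-182, -131)) + d(76, 38) = (-6160 + (-35 - 1*(-131)**2)) - 4*76 = (-6160 + (-35 - 1*17161)) - 304 = (-6160 + (-35 - 17161)) - 304 = (-6160 - 17196) - 304 = -23356 - 304 = -23660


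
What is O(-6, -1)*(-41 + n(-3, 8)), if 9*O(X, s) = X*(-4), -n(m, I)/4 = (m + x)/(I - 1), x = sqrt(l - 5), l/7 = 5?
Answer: -2200/21 - 32*sqrt(30)/21 ≈ -113.11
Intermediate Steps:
l = 35 (l = 7*5 = 35)
x = sqrt(30) (x = sqrt(35 - 5) = sqrt(30) ≈ 5.4772)
n(m, I) = -4*(m + sqrt(30))/(-1 + I) (n(m, I) = -4*(m + sqrt(30))/(I - 1) = -4*(m + sqrt(30))/(-1 + I))
O(X, s) = -4*X/9 (O(X, s) = (X*(-4))/9 = (-4*X)/9 = -4*X/9)
O(-6, -1)*(-41 + n(-3, 8)) = (-4/9*(-6))*(-41 + 4*(-1*(-3) - sqrt(30))/(-1 + 8)) = 8*(-41 + 4*(3 - sqrt(30))/7)/3 = 8*(-41 + 4*(1/7)*(3 - sqrt(30)))/3 = 8*(-41 + (12/7 - 4*sqrt(30)/7))/3 = 8*(-275/7 - 4*sqrt(30)/7)/3 = -2200/21 - 32*sqrt(30)/21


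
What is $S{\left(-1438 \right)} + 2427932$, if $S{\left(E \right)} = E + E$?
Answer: $2425056$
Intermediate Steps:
$S{\left(E \right)} = 2 E$
$S{\left(-1438 \right)} + 2427932 = 2 \left(-1438\right) + 2427932 = -2876 + 2427932 = 2425056$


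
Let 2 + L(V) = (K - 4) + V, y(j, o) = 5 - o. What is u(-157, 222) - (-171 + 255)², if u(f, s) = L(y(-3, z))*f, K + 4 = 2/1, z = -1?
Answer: -6742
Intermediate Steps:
K = -2 (K = -4 + 2/1 = -4 + 2*1 = -4 + 2 = -2)
L(V) = -8 + V (L(V) = -2 + ((-2 - 4) + V) = -2 + (-6 + V) = -8 + V)
u(f, s) = -2*f (u(f, s) = (-8 + (5 - 1*(-1)))*f = (-8 + (5 + 1))*f = (-8 + 6)*f = -2*f)
u(-157, 222) - (-171 + 255)² = -2*(-157) - (-171 + 255)² = 314 - 1*84² = 314 - 1*7056 = 314 - 7056 = -6742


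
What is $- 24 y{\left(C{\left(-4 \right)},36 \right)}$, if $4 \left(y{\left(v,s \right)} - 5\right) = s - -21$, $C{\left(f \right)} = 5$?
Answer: $-462$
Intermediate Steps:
$y{\left(v,s \right)} = \frac{41}{4} + \frac{s}{4}$ ($y{\left(v,s \right)} = 5 + \frac{s - -21}{4} = 5 + \frac{s + 21}{4} = 5 + \frac{21 + s}{4} = 5 + \left(\frac{21}{4} + \frac{s}{4}\right) = \frac{41}{4} + \frac{s}{4}$)
$- 24 y{\left(C{\left(-4 \right)},36 \right)} = - 24 \left(\frac{41}{4} + \frac{1}{4} \cdot 36\right) = - 24 \left(\frac{41}{4} + 9\right) = \left(-24\right) \frac{77}{4} = -462$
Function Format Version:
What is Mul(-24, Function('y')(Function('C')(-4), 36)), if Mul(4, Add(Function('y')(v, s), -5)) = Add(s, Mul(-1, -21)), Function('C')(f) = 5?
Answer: -462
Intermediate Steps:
Function('y')(v, s) = Add(Rational(41, 4), Mul(Rational(1, 4), s)) (Function('y')(v, s) = Add(5, Mul(Rational(1, 4), Add(s, Mul(-1, -21)))) = Add(5, Mul(Rational(1, 4), Add(s, 21))) = Add(5, Mul(Rational(1, 4), Add(21, s))) = Add(5, Add(Rational(21, 4), Mul(Rational(1, 4), s))) = Add(Rational(41, 4), Mul(Rational(1, 4), s)))
Mul(-24, Function('y')(Function('C')(-4), 36)) = Mul(-24, Add(Rational(41, 4), Mul(Rational(1, 4), 36))) = Mul(-24, Add(Rational(41, 4), 9)) = Mul(-24, Rational(77, 4)) = -462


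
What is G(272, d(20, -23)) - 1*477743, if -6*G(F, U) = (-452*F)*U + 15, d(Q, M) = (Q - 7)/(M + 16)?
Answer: -21663583/42 ≈ -5.1580e+5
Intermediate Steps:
d(Q, M) = (-7 + Q)/(16 + M)
G(F, U) = -5/2 + 226*F*U/3 (G(F, U) = -((-452*F)*U + 15)/6 = -(-452*F*U + 15)/6 = -(15 - 452*F*U)/6 = -5/2 + 226*F*U/3)
G(272, d(20, -23)) - 1*477743 = (-5/2 + (226/3)*272*((-7 + 20)/(16 - 23))) - 1*477743 = (-5/2 + (226/3)*272*(13/(-7))) - 477743 = (-5/2 + (226/3)*272*(-⅐*13)) - 477743 = (-5/2 + (226/3)*272*(-13/7)) - 477743 = (-5/2 - 799136/21) - 477743 = -1598377/42 - 477743 = -21663583/42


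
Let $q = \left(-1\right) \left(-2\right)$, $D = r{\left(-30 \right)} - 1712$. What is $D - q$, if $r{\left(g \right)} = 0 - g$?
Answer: $-1684$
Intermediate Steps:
$r{\left(g \right)} = - g$
$D = -1682$ ($D = \left(-1\right) \left(-30\right) - 1712 = 30 - 1712 = -1682$)
$q = 2$
$D - q = -1682 - 2 = -1684$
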